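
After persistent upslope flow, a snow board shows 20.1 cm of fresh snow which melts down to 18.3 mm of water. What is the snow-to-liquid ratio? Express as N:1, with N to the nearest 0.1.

Ratio = snow depth / SWE = 201 mm / 18.3 mm = 11.0, i.e. 11.0:1.

ratio ≈ 11.0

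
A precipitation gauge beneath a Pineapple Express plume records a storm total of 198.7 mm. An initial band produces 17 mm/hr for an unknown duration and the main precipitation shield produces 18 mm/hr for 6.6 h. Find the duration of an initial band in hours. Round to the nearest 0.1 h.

Known phases: 18 × 6.6 = 118.8 mm.
Remaining depth = 198.7 − 118.8 = 79.9 mm.
Duration = 79.9 / 17 = 4.7 h.

duration ≈ 4.7 h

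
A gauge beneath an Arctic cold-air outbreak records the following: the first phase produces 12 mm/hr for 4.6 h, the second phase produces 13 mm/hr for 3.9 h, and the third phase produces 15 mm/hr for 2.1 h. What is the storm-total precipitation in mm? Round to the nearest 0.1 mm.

Total = Σ Rᵢ Δtᵢ = 12 × 4.6 + 13 × 3.9 + 15 × 2.1
      = 55.2 + 50.7 + 31.5 = 137.4 mm.

total ≈ 137.4 mm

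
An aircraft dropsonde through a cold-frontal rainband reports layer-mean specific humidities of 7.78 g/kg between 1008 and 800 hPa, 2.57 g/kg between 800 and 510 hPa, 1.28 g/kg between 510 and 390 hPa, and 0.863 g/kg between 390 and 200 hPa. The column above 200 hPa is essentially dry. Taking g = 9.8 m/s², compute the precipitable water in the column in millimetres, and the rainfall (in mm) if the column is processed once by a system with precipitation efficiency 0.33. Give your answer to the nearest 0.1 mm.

PW ≈ 27.4 mm; rainfall ≈ 9.0 mm

Precipitable water is the column-integrated vapour mass per unit area: PW = (1/g) Σ q̄ Δp, with q in kg/kg and Δp in Pa (1 kg/m² of water = 1 mm).
Layer 1008–800 hPa: Δp = 208 hPa = 20800 Pa, q̄ = 0.00778 kg/kg → 0.00778 × 20800 / 9.8 = 16.51 mm
Layer 800–510 hPa: Δp = 290 hPa = 29000 Pa, q̄ = 0.00257 kg/kg → 0.00257 × 29000 / 9.8 = 7.61 mm
Layer 510–390 hPa: Δp = 120 hPa = 12000 Pa, q̄ = 0.00128 kg/kg → 0.00128 × 12000 / 9.8 = 1.57 mm
Layer 390–200 hPa: Δp = 190 hPa = 19000 Pa, q̄ = 0.000863 kg/kg → 0.000863 × 19000 / 9.8 = 1.67 mm
PW = 16.51 + 7.61 + 1.57 + 1.67 = 27.36 ≈ 27.4 mm.
Rainfall = ε × PW = 0.33 × 27.4 = 9.0 mm.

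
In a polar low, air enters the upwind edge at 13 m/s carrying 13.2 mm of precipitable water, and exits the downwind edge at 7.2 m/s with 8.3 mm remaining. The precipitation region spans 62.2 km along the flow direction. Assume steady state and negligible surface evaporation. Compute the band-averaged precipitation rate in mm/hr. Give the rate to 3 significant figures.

R ≈ 6.47 mm/hr

Column moisture flux per unit crosswind length is F = V × PW.
Inflow: F_in = 13 × 13.2 = 171.6 mm·m/s
Outflow: F_out = 7.2 × 8.3 = 59.76 mm·m/s
Steady-state rate R = (F_in − F_out)/L = (171.6 − 59.76) / 62200 m = 1.798e-03 mm/s.
R = 1.798e-03 × 3600 = 6.47 mm/hr.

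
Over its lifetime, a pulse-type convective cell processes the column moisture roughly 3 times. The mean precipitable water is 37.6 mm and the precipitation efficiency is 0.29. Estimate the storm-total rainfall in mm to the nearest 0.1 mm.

rainfall ≈ 32.7 mm

Each cycle deposits ε × PW = 0.29 × 37.6 = 10.904 mm.
Over 3 cycles: 3 × 10.904 = 32.7 mm.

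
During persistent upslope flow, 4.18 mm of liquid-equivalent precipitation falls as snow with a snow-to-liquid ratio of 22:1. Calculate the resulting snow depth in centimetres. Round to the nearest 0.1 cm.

Snow depth = liquid × ratio = 4.18 mm × 22 = 91.96 mm = 9.2 cm.

snow depth ≈ 9.2 cm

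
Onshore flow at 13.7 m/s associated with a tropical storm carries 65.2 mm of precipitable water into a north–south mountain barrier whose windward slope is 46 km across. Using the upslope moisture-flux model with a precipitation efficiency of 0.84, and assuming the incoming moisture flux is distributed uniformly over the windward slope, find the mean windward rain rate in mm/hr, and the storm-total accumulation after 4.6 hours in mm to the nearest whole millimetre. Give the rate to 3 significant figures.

R ≈ 58.7 mm/hr; total ≈ 270 mm

Incoming column moisture flux per unit ridge length: F = V × PW = 13.7 × 65.2 = 893.24 mm·m/s.
Spread over the 46 km slope with efficiency ε = 0.84: R = ε·F/W = 0.84 × 893.24 / 46000 m = 1.631e-02 mm/s.
R = 1.631e-02 × 3600 = 58.7 mm/hr.
Over 4.6 h: total = 58.7 × 4.6 = 270.02 ≈ 270 mm.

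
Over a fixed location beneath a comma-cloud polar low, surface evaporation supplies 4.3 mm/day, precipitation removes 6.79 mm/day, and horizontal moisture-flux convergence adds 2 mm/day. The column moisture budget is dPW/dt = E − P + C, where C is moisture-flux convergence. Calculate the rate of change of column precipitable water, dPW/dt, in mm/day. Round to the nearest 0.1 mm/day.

dPW/dt ≈ -0.5 mm/day

dPW/dt = E − P + C = 4.3 − 6.79 + (2) = -0.5 mm/day.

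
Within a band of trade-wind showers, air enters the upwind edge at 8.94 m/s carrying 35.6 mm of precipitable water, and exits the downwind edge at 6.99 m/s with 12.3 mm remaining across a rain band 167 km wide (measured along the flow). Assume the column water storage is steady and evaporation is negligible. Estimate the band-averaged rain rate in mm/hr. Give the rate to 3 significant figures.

R ≈ 5.01 mm/hr

Column moisture flux per unit crosswind length is F = V × PW.
Inflow: F_in = 8.94 × 35.6 = 318.264 mm·m/s
Outflow: F_out = 6.99 × 12.3 = 85.977 mm·m/s
Steady-state rate R = (F_in − F_out)/L = (318.264 − 85.977) / 167000 m = 1.391e-03 mm/s.
R = 1.391e-03 × 3600 = 5.01 mm/hr.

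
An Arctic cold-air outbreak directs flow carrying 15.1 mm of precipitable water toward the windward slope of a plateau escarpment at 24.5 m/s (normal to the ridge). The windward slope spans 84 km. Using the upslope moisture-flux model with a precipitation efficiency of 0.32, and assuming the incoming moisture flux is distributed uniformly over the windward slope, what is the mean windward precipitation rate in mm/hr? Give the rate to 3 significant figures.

R ≈ 5.07 mm/hr

Incoming column moisture flux per unit ridge length: F = V × PW = 24.5 × 15.1 = 369.95 mm·m/s.
Spread over the 84 km slope with efficiency ε = 0.32: R = ε·F/W = 0.32 × 369.95 / 84000 m = 1.409e-03 mm/s.
R = 1.409e-03 × 3600 = 5.07 mm/hr.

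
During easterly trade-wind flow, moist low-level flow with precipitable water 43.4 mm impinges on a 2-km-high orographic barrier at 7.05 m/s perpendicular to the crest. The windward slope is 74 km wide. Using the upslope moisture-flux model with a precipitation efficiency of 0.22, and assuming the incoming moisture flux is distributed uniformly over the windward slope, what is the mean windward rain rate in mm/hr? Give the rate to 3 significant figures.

Incoming column moisture flux per unit ridge length: F = V × PW = 7.05 × 43.4 = 305.97 mm·m/s.
Spread over the 74 km slope with efficiency ε = 0.22: R = ε·F/W = 0.22 × 305.97 / 74000 m = 9.096e-04 mm/s.
R = 9.096e-04 × 3600 = 3.27 mm/hr.

R ≈ 3.27 mm/hr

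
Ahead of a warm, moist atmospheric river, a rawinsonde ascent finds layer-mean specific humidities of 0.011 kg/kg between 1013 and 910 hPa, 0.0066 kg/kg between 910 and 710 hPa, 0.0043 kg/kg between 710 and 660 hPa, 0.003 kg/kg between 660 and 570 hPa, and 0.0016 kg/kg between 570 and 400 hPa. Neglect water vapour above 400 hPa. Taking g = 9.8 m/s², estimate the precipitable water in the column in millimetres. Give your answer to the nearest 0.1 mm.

PW ≈ 32.8 mm

Precipitable water is the column-integrated vapour mass per unit area: PW = (1/g) Σ q̄ Δp, with q in kg/kg and Δp in Pa (1 kg/m² of water = 1 mm).
Layer 1013–910 hPa: Δp = 103 hPa = 10300 Pa, q̄ = 0.011 kg/kg → 0.011 × 10300 / 9.8 = 11.56 mm
Layer 910–710 hPa: Δp = 200 hPa = 20000 Pa, q̄ = 0.0066 kg/kg → 0.0066 × 20000 / 9.8 = 13.47 mm
Layer 710–660 hPa: Δp = 50 hPa = 5000 Pa, q̄ = 0.0043 kg/kg → 0.0043 × 5000 / 9.8 = 2.19 mm
Layer 660–570 hPa: Δp = 90 hPa = 9000 Pa, q̄ = 0.003 kg/kg → 0.003 × 9000 / 9.8 = 2.76 mm
Layer 570–400 hPa: Δp = 170 hPa = 17000 Pa, q̄ = 0.0016 kg/kg → 0.0016 × 17000 / 9.8 = 2.78 mm
PW = 11.56 + 13.47 + 2.19 + 2.76 + 2.78 = 32.76 ≈ 32.8 mm.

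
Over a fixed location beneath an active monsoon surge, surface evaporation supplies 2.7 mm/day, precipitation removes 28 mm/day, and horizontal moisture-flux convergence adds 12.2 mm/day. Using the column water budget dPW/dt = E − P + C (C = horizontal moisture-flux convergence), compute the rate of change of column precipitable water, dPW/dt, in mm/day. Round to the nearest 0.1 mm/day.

dPW/dt = E − P + C = 2.7 − 28 + (12.2) = -13.1 mm/day.

dPW/dt ≈ -13.1 mm/day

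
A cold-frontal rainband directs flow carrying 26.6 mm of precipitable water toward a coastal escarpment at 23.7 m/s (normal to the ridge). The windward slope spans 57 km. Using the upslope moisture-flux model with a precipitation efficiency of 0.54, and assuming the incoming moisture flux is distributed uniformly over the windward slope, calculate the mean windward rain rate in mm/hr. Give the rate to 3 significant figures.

R ≈ 21.5 mm/hr

Incoming column moisture flux per unit ridge length: F = V × PW = 23.7 × 26.6 = 630.42 mm·m/s.
Spread over the 57 km slope with efficiency ε = 0.54: R = ε·F/W = 0.54 × 630.42 / 57000 m = 5.972e-03 mm/s.
R = 5.972e-03 × 3600 = 21.5 mm/hr.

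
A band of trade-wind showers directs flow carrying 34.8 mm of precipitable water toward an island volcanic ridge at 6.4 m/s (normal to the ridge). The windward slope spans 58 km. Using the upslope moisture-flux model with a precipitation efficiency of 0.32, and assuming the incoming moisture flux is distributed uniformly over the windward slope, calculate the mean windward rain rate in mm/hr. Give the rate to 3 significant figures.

Incoming column moisture flux per unit ridge length: F = V × PW = 6.4 × 34.8 = 222.72 mm·m/s.
Spread over the 58 km slope with efficiency ε = 0.32: R = ε·F/W = 0.32 × 222.72 / 58000 m = 1.229e-03 mm/s.
R = 1.229e-03 × 3600 = 4.42 mm/hr.

R ≈ 4.42 mm/hr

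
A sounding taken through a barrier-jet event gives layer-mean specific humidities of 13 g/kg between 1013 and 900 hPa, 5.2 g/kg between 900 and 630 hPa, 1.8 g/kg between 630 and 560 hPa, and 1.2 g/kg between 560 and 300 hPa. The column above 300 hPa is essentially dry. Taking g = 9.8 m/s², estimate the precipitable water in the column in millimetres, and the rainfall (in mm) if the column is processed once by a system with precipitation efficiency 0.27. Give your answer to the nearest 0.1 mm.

PW ≈ 33.8 mm; rainfall ≈ 9.1 mm

Precipitable water is the column-integrated vapour mass per unit area: PW = (1/g) Σ q̄ Δp, with q in kg/kg and Δp in Pa (1 kg/m² of water = 1 mm).
Layer 1013–900 hPa: Δp = 113 hPa = 11300 Pa, q̄ = 0.013 kg/kg → 0.013 × 11300 / 9.8 = 14.99 mm
Layer 900–630 hPa: Δp = 270 hPa = 27000 Pa, q̄ = 0.0052 kg/kg → 0.0052 × 27000 / 9.8 = 14.33 mm
Layer 630–560 hPa: Δp = 70 hPa = 7000 Pa, q̄ = 0.0018 kg/kg → 0.0018 × 7000 / 9.8 = 1.29 mm
Layer 560–300 hPa: Δp = 260 hPa = 26000 Pa, q̄ = 0.0012 kg/kg → 0.0012 × 26000 / 9.8 = 3.18 mm
PW = 14.99 + 14.33 + 1.29 + 3.18 = 33.79 ≈ 33.8 mm.
Rainfall = ε × PW = 0.27 × 33.8 = 9.1 mm.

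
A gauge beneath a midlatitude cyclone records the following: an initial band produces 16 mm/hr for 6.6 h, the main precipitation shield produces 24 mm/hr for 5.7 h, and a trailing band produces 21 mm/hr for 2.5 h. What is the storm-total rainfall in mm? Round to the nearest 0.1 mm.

Total = Σ Rᵢ Δtᵢ = 16 × 6.6 + 24 × 5.7 + 21 × 2.5
      = 105.6 + 136.8 + 52.5 = 294.9 mm.

total ≈ 294.9 mm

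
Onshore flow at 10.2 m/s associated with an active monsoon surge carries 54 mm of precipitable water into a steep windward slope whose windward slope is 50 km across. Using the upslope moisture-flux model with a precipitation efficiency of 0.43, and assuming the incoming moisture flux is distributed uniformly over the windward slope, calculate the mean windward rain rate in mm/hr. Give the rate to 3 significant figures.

R ≈ 17.1 mm/hr

Incoming column moisture flux per unit ridge length: F = V × PW = 10.2 × 54 = 550.8 mm·m/s.
Spread over the 50 km slope with efficiency ε = 0.43: R = ε·F/W = 0.43 × 550.8 / 50000 m = 4.737e-03 mm/s.
R = 4.737e-03 × 3600 = 17.1 mm/hr.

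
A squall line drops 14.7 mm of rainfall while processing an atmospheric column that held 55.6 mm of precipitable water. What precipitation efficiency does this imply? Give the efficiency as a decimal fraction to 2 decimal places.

ε = rainfall / PW = 14.7 / 55.6 = 0.26.

ε ≈ 0.26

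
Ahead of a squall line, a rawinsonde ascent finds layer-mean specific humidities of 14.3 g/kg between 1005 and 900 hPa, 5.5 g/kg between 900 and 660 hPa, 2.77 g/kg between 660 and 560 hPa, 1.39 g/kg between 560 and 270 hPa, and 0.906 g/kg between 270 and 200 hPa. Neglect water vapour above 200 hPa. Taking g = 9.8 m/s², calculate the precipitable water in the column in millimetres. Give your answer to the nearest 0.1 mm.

Precipitable water is the column-integrated vapour mass per unit area: PW = (1/g) Σ q̄ Δp, with q in kg/kg and Δp in Pa (1 kg/m² of water = 1 mm).
Layer 1005–900 hPa: Δp = 105 hPa = 10500 Pa, q̄ = 0.0143 kg/kg → 0.0143 × 10500 / 9.8 = 15.32 mm
Layer 900–660 hPa: Δp = 240 hPa = 24000 Pa, q̄ = 0.0055 kg/kg → 0.0055 × 24000 / 9.8 = 13.47 mm
Layer 660–560 hPa: Δp = 100 hPa = 10000 Pa, q̄ = 0.00277 kg/kg → 0.00277 × 10000 / 9.8 = 2.83 mm
Layer 560–270 hPa: Δp = 290 hPa = 29000 Pa, q̄ = 0.00139 kg/kg → 0.00139 × 29000 / 9.8 = 4.11 mm
Layer 270–200 hPa: Δp = 70 hPa = 7000 Pa, q̄ = 0.000906 kg/kg → 0.000906 × 7000 / 9.8 = 0.65 mm
PW = 15.32 + 13.47 + 2.83 + 4.11 + 0.65 = 36.38 ≈ 36.4 mm.

PW ≈ 36.4 mm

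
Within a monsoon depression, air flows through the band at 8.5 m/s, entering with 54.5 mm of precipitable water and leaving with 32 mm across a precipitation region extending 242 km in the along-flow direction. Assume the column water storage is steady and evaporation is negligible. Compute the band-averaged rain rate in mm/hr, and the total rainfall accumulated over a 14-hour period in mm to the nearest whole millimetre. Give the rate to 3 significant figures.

Column moisture flux per unit crosswind length is F = V × PW.
Inflow: F_in = 8.5 × 54.5 = 463.25 mm·m/s
Outflow: F_out = 8.5 × 32 = 272 mm·m/s
Steady-state rate R = (F_in − F_out)/L = (463.25 − 272) / 242000 m = 7.903e-04 mm/s.
R = 7.903e-04 × 3600 = 2.85 mm/hr.
Over 14 h: total = 2.85 × 14 = 39.9 ≈ 40 mm.

R ≈ 2.85 mm/hr; total ≈ 40 mm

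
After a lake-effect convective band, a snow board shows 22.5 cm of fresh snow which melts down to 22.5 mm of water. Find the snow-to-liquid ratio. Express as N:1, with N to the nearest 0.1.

ratio ≈ 10.0

Ratio = snow depth / SWE = 225 mm / 22.5 mm = 10.0, i.e. 10.0:1.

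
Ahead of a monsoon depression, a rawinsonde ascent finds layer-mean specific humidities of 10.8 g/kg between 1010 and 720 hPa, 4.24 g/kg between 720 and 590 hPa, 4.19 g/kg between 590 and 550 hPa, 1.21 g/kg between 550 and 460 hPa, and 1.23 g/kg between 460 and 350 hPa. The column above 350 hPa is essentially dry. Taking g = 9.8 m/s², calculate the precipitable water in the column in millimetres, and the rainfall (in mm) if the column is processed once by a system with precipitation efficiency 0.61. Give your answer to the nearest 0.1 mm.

Precipitable water is the column-integrated vapour mass per unit area: PW = (1/g) Σ q̄ Δp, with q in kg/kg and Δp in Pa (1 kg/m² of water = 1 mm).
Layer 1010–720 hPa: Δp = 290 hPa = 29000 Pa, q̄ = 0.0108 kg/kg → 0.0108 × 29000 / 9.8 = 31.96 mm
Layer 720–590 hPa: Δp = 130 hPa = 13000 Pa, q̄ = 0.00424 kg/kg → 0.00424 × 13000 / 9.8 = 5.62 mm
Layer 590–550 hPa: Δp = 40 hPa = 4000 Pa, q̄ = 0.00419 kg/kg → 0.00419 × 4000 / 9.8 = 1.71 mm
Layer 550–460 hPa: Δp = 90 hPa = 9000 Pa, q̄ = 0.00121 kg/kg → 0.00121 × 9000 / 9.8 = 1.11 mm
Layer 460–350 hPa: Δp = 110 hPa = 11000 Pa, q̄ = 0.00123 kg/kg → 0.00123 × 11000 / 9.8 = 1.38 mm
PW = 31.96 + 5.62 + 1.71 + 1.11 + 1.38 = 41.78 ≈ 41.8 mm.
Rainfall = ε × PW = 0.61 × 41.8 = 25.5 mm.

PW ≈ 41.8 mm; rainfall ≈ 25.5 mm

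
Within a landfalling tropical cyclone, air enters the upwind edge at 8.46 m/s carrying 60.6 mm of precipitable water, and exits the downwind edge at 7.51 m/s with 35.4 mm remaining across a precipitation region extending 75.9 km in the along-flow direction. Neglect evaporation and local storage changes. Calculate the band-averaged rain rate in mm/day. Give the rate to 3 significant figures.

Column moisture flux per unit crosswind length is F = V × PW.
Inflow: F_in = 8.46 × 60.6 = 512.676 mm·m/s
Outflow: F_out = 7.51 × 35.4 = 265.854 mm·m/s
Steady-state rate R = (F_in − F_out)/L = (512.676 − 265.854) / 75900 m = 3.252e-03 mm/s.
R = 3.252e-03 × 3600 × 24 = 281 mm/day.

R ≈ 281 mm/day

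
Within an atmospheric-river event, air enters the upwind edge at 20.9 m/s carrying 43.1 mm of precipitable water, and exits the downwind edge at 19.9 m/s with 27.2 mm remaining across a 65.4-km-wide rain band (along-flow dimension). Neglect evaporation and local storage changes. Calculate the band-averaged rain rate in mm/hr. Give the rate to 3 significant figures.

R ≈ 19.8 mm/hr

Column moisture flux per unit crosswind length is F = V × PW.
Inflow: F_in = 20.9 × 43.1 = 900.79 mm·m/s
Outflow: F_out = 19.9 × 27.2 = 541.28 mm·m/s
Steady-state rate R = (F_in − F_out)/L = (900.79 − 541.28) / 65400 m = 5.497e-03 mm/s.
R = 5.497e-03 × 3600 = 19.8 mm/hr.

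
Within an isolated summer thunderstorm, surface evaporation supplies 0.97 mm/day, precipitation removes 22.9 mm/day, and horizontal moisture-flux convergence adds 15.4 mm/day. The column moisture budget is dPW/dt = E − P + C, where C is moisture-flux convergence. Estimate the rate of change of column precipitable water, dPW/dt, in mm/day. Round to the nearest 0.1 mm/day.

dPW/dt = E − P + C = 0.97 − 22.9 + (15.4) = -6.5 mm/day.

dPW/dt ≈ -6.5 mm/day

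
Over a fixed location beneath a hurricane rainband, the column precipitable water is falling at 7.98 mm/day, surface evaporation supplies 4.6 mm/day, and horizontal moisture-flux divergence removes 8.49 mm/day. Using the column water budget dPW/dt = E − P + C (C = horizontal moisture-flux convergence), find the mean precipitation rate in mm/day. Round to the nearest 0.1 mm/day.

P ≈ 4.1 mm/day

dPW/dt = -7.98 mm/day.
P = E + C − dPW/dt = 4.6 + (-8.49) − (-7.98) = 4.1 mm/day.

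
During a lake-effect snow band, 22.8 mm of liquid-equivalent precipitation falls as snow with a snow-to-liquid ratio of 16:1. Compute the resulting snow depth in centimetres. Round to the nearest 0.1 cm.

snow depth ≈ 36.5 cm

Snow depth = liquid × ratio = 22.8 mm × 16 = 364.8 mm = 36.5 cm.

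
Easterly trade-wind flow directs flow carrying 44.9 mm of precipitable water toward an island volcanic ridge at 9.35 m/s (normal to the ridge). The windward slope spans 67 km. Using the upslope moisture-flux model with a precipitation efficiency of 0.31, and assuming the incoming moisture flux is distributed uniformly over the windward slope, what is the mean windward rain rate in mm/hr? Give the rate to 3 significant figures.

Incoming column moisture flux per unit ridge length: F = V × PW = 9.35 × 44.9 = 419.815 mm·m/s.
Spread over the 67 km slope with efficiency ε = 0.31: R = ε·F/W = 0.31 × 419.815 / 67000 m = 1.942e-03 mm/s.
R = 1.942e-03 × 3600 = 6.99 mm/hr.

R ≈ 6.99 mm/hr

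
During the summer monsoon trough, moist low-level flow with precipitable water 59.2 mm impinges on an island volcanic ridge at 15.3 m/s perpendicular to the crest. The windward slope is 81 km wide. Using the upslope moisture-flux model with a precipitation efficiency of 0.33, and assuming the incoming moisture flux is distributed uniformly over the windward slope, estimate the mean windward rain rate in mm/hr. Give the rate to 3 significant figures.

Incoming column moisture flux per unit ridge length: F = V × PW = 15.3 × 59.2 = 905.76 mm·m/s.
Spread over the 81 km slope with efficiency ε = 0.33: R = ε·F/W = 0.33 × 905.76 / 81000 m = 3.690e-03 mm/s.
R = 3.690e-03 × 3600 = 13.3 mm/hr.

R ≈ 13.3 mm/hr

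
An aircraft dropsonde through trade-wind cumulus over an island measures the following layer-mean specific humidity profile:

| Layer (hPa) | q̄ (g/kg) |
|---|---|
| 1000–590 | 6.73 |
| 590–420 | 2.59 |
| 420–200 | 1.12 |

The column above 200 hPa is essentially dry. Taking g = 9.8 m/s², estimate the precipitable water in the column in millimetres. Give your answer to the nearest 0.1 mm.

PW ≈ 35.2 mm

Precipitable water is the column-integrated vapour mass per unit area: PW = (1/g) Σ q̄ Δp, with q in kg/kg and Δp in Pa (1 kg/m² of water = 1 mm).
Layer 1000–590 hPa: Δp = 410 hPa = 41000 Pa, q̄ = 0.00673 kg/kg → 0.00673 × 41000 / 9.8 = 28.16 mm
Layer 590–420 hPa: Δp = 170 hPa = 17000 Pa, q̄ = 0.00259 kg/kg → 0.00259 × 17000 / 9.8 = 4.49 mm
Layer 420–200 hPa: Δp = 220 hPa = 22000 Pa, q̄ = 0.00112 kg/kg → 0.00112 × 22000 / 9.8 = 2.51 mm
PW = 28.16 + 4.49 + 2.51 = 35.16 ≈ 35.2 mm.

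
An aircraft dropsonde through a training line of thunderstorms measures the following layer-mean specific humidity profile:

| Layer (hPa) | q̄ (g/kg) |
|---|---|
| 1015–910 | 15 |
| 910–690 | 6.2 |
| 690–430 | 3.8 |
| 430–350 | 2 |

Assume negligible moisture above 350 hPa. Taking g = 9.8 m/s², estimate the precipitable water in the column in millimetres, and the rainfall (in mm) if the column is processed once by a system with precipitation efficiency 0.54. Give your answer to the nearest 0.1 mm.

PW ≈ 41.7 mm; rainfall ≈ 22.5 mm

Precipitable water is the column-integrated vapour mass per unit area: PW = (1/g) Σ q̄ Δp, with q in kg/kg and Δp in Pa (1 kg/m² of water = 1 mm).
Layer 1015–910 hPa: Δp = 105 hPa = 10500 Pa, q̄ = 0.015 kg/kg → 0.015 × 10500 / 9.8 = 16.07 mm
Layer 910–690 hPa: Δp = 220 hPa = 22000 Pa, q̄ = 0.0062 kg/kg → 0.0062 × 22000 / 9.8 = 13.92 mm
Layer 690–430 hPa: Δp = 260 hPa = 26000 Pa, q̄ = 0.0038 kg/kg → 0.0038 × 26000 / 9.8 = 10.08 mm
Layer 430–350 hPa: Δp = 80 hPa = 8000 Pa, q̄ = 0.002 kg/kg → 0.002 × 8000 / 9.8 = 1.63 mm
PW = 16.07 + 13.92 + 10.08 + 1.63 = 41.70 ≈ 41.7 mm.
Rainfall = ε × PW = 0.54 × 41.7 = 22.5 mm.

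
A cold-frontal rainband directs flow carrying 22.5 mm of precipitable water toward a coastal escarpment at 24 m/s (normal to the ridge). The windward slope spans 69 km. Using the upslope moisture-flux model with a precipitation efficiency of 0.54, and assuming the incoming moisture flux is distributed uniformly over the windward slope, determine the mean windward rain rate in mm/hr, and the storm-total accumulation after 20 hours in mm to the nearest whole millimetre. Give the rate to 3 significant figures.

R ≈ 15.2 mm/hr; total ≈ 304 mm

Incoming column moisture flux per unit ridge length: F = V × PW = 24 × 22.5 = 540 mm·m/s.
Spread over the 69 km slope with efficiency ε = 0.54: R = ε·F/W = 0.54 × 540 / 69000 m = 4.226e-03 mm/s.
R = 4.226e-03 × 3600 = 15.2 mm/hr.
Over 20 h: total = 15.2 × 20 = 304 mm.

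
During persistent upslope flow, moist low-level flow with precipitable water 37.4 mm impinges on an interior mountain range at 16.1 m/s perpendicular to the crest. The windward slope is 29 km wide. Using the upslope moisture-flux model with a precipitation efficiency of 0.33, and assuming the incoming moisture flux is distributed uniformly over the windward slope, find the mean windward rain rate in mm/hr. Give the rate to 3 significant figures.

Incoming column moisture flux per unit ridge length: F = V × PW = 16.1 × 37.4 = 602.14 mm·m/s.
Spread over the 29 km slope with efficiency ε = 0.33: R = ε·F/W = 0.33 × 602.14 / 29000 m = 6.852e-03 mm/s.
R = 6.852e-03 × 3600 = 24.7 mm/hr.

R ≈ 24.7 mm/hr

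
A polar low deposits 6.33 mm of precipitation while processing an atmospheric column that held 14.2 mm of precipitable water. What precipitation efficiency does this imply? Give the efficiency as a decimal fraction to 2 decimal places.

ε = precipitation / PW = 6.33 / 14.2 = 0.45.

ε ≈ 0.45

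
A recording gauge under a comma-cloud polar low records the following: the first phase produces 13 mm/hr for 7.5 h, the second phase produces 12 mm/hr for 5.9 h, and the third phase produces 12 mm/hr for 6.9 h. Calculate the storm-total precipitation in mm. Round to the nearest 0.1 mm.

total ≈ 251.1 mm

Total = Σ Rᵢ Δtᵢ = 13 × 7.5 + 12 × 5.9 + 12 × 6.9
      = 97.5 + 70.8 + 82.8 = 251.1 mm.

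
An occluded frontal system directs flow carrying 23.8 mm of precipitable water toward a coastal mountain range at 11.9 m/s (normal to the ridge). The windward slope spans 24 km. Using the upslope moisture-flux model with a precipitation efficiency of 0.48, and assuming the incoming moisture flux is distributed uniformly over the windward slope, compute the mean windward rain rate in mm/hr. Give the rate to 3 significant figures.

R ≈ 20.4 mm/hr

Incoming column moisture flux per unit ridge length: F = V × PW = 11.9 × 23.8 = 283.22 mm·m/s.
Spread over the 24 km slope with efficiency ε = 0.48: R = ε·F/W = 0.48 × 283.22 / 24000 m = 5.664e-03 mm/s.
R = 5.664e-03 × 3600 = 20.4 mm/hr.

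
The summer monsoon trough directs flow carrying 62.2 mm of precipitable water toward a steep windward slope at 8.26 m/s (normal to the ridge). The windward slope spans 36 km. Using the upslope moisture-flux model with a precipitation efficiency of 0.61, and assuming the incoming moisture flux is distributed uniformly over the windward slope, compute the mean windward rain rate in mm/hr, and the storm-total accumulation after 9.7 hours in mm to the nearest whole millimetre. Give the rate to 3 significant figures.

R ≈ 31.3 mm/hr; total ≈ 304 mm

Incoming column moisture flux per unit ridge length: F = V × PW = 8.26 × 62.2 = 513.772 mm·m/s.
Spread over the 36 km slope with efficiency ε = 0.61: R = ε·F/W = 0.61 × 513.772 / 36000 m = 8.706e-03 mm/s.
R = 8.706e-03 × 3600 = 31.3 mm/hr.
Over 9.7 h: total = 31.3 × 9.7 = 303.61 ≈ 304 mm.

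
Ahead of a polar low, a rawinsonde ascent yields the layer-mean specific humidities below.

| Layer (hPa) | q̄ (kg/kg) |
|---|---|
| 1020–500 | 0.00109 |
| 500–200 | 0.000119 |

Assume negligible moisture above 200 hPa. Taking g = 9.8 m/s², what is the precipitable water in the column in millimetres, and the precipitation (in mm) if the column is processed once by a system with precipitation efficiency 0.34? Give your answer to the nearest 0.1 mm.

PW ≈ 6.1 mm; precipitation ≈ 2.1 mm

Precipitable water is the column-integrated vapour mass per unit area: PW = (1/g) Σ q̄ Δp, with q in kg/kg and Δp in Pa (1 kg/m² of water = 1 mm).
Layer 1020–500 hPa: Δp = 520 hPa = 52000 Pa, q̄ = 0.00109 kg/kg → 0.00109 × 52000 / 9.8 = 5.78 mm
Layer 500–200 hPa: Δp = 300 hPa = 30000 Pa, q̄ = 0.000119 kg/kg → 0.000119 × 30000 / 9.8 = 0.36 mm
PW = 5.78 + 0.36 = 6.14 ≈ 6.1 mm.
Precipitation = ε × PW = 0.34 × 6.1 = 2.1 mm.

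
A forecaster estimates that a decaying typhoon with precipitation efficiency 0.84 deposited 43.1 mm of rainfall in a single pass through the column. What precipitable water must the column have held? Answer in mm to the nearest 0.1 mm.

PW ≈ 51.3 mm

PW = rainfall / ε = 43.1 / 0.84 = 51.3 mm.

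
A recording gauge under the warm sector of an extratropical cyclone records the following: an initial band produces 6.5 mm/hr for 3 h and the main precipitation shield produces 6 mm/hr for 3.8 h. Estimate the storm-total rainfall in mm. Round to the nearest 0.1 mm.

total ≈ 42.3 mm

Total = Σ Rᵢ Δtᵢ = 6.5 × 3 + 6 × 3.8
      = 19.5 + 22.8 = 42.3 mm.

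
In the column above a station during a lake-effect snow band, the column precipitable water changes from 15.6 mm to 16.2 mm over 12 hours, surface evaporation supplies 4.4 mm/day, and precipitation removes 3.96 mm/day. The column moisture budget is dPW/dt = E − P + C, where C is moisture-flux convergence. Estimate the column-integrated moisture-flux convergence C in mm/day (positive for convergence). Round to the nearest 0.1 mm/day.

C ≈ 0.8 mm/day

dPW/dt = (16.2 − 15.6) mm / (12/24 day) = +1.200 mm/day.
C = dPW/dt − E + P = (+1.200) − 4.4 + 3.96 = 0.8 mm/day.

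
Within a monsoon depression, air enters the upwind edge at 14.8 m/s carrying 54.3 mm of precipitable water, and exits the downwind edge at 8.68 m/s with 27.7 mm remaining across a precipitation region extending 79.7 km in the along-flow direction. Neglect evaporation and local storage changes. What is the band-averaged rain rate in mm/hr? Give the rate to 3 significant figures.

Column moisture flux per unit crosswind length is F = V × PW.
Inflow: F_in = 14.8 × 54.3 = 803.64 mm·m/s
Outflow: F_out = 8.68 × 27.7 = 240.436 mm·m/s
Steady-state rate R = (F_in − F_out)/L = (803.64 − 240.436) / 79700 m = 7.067e-03 mm/s.
R = 7.067e-03 × 3600 = 25.4 mm/hr.

R ≈ 25.4 mm/hr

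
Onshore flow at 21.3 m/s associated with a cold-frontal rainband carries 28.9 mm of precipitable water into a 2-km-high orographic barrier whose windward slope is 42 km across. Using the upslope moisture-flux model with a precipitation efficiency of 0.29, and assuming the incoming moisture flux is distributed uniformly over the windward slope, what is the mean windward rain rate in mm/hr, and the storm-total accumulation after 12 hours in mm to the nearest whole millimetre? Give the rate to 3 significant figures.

R ≈ 15.3 mm/hr; total ≈ 184 mm

Incoming column moisture flux per unit ridge length: F = V × PW = 21.3 × 28.9 = 615.57 mm·m/s.
Spread over the 42 km slope with efficiency ε = 0.29: R = ε·F/W = 0.29 × 615.57 / 42000 m = 4.250e-03 mm/s.
R = 4.250e-03 × 3600 = 15.3 mm/hr.
Over 12 h: total = 15.3 × 12 = 183.6 ≈ 184 mm.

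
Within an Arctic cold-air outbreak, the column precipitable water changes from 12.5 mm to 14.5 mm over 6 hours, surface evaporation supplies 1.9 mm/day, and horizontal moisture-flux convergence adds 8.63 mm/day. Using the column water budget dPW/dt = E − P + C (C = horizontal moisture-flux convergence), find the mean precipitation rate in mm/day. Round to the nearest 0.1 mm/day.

P ≈ 2.5 mm/day

dPW/dt = (14.5 − 12.5) mm / (6/24 day) = +8.000 mm/day.
P = E + C − dPW/dt = 1.9 + (8.63) − (+8.000) = 2.5 mm/day.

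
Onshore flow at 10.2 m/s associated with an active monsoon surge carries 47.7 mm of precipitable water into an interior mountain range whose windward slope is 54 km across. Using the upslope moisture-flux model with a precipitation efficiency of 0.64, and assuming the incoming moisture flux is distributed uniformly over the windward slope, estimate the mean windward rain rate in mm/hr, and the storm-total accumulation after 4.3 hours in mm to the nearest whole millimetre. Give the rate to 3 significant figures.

R ≈ 20.8 mm/hr; total ≈ 89 mm

Incoming column moisture flux per unit ridge length: F = V × PW = 10.2 × 47.7 = 486.54 mm·m/s.
Spread over the 54 km slope with efficiency ε = 0.64: R = ε·F/W = 0.64 × 486.54 / 54000 m = 5.766e-03 mm/s.
R = 5.766e-03 × 3600 = 20.8 mm/hr.
Over 4.3 h: total = 20.8 × 4.3 = 89.44 ≈ 89 mm.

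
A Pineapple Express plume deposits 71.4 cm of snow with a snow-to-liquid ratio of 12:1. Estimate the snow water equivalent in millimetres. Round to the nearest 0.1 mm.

SWE ≈ 59.5 mm

SWE = snow depth / ratio = 71.4 cm / 12 = 5.950 cm = 59.5 mm.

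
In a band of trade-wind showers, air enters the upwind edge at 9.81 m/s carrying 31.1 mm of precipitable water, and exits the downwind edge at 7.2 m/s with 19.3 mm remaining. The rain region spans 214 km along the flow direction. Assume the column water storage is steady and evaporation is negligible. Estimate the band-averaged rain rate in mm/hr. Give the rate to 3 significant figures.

Column moisture flux per unit crosswind length is F = V × PW.
Inflow: F_in = 9.81 × 31.1 = 305.091 mm·m/s
Outflow: F_out = 7.2 × 19.3 = 138.96 mm·m/s
Steady-state rate R = (F_in − F_out)/L = (305.091 − 138.96) / 214000 m = 7.763e-04 mm/s.
R = 7.763e-04 × 3600 = 2.79 mm/hr.

R ≈ 2.79 mm/hr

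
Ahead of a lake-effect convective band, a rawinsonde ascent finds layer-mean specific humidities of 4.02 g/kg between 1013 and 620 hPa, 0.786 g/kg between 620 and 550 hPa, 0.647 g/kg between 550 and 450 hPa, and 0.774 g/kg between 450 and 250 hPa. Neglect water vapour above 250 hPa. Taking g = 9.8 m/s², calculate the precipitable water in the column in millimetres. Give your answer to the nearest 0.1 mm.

Precipitable water is the column-integrated vapour mass per unit area: PW = (1/g) Σ q̄ Δp, with q in kg/kg and Δp in Pa (1 kg/m² of water = 1 mm).
Layer 1013–620 hPa: Δp = 393 hPa = 39300 Pa, q̄ = 0.00402 kg/kg → 0.00402 × 39300 / 9.8 = 16.12 mm
Layer 620–550 hPa: Δp = 70 hPa = 7000 Pa, q̄ = 0.000786 kg/kg → 0.000786 × 7000 / 9.8 = 0.56 mm
Layer 550–450 hPa: Δp = 100 hPa = 10000 Pa, q̄ = 0.000647 kg/kg → 0.000647 × 10000 / 9.8 = 0.66 mm
Layer 450–250 hPa: Δp = 200 hPa = 20000 Pa, q̄ = 0.000774 kg/kg → 0.000774 × 20000 / 9.8 = 1.58 mm
PW = 16.12 + 0.56 + 0.66 + 1.58 = 18.92 ≈ 18.9 mm.

PW ≈ 18.9 mm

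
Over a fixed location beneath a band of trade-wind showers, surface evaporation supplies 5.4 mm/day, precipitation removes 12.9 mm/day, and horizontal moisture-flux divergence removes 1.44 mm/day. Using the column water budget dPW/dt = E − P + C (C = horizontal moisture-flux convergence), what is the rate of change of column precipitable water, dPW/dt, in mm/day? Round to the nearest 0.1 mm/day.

dPW/dt ≈ -8.9 mm/day

dPW/dt = E − P + C = 5.4 − 12.9 + (-1.44) = -8.9 mm/day.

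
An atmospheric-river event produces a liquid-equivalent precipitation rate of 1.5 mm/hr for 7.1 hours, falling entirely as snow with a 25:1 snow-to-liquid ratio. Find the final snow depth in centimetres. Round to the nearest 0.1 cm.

Liquid-equivalent depth = 1.5 × 7.1 = 10.65 mm.
Snow depth = 10.65 mm × 25 = 266.25 mm = 26.6 cm.

snow depth ≈ 26.6 cm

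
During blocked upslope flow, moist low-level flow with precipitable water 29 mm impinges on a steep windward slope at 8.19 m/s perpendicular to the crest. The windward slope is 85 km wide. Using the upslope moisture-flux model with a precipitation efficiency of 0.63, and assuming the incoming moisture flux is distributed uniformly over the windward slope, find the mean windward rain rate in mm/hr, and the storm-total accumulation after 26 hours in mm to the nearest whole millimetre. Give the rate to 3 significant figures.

R ≈ 6.34 mm/hr; total ≈ 165 mm

Incoming column moisture flux per unit ridge length: F = V × PW = 8.19 × 29 = 237.51 mm·m/s.
Spread over the 85 km slope with efficiency ε = 0.63: R = ε·F/W = 0.63 × 237.51 / 85000 m = 1.760e-03 mm/s.
R = 1.760e-03 × 3600 = 6.34 mm/hr.
Over 26 h: total = 6.34 × 26 = 164.84 ≈ 165 mm.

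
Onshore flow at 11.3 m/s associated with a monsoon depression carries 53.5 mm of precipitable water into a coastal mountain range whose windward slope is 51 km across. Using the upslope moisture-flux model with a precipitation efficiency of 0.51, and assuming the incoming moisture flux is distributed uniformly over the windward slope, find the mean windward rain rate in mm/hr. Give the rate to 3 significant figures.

R ≈ 21.8 mm/hr

Incoming column moisture flux per unit ridge length: F = V × PW = 11.3 × 53.5 = 604.55 mm·m/s.
Spread over the 51 km slope with efficiency ε = 0.51: R = ε·F/W = 0.51 × 604.55 / 51000 m = 6.046e-03 mm/s.
R = 6.046e-03 × 3600 = 21.8 mm/hr.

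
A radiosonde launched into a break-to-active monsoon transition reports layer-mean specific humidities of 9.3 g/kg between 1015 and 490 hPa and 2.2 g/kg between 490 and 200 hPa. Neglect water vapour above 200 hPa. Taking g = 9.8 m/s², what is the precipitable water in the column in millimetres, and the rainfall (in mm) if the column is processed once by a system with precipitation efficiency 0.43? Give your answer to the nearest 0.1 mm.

PW ≈ 56.3 mm; rainfall ≈ 24.2 mm

Precipitable water is the column-integrated vapour mass per unit area: PW = (1/g) Σ q̄ Δp, with q in kg/kg and Δp in Pa (1 kg/m² of water = 1 mm).
Layer 1015–490 hPa: Δp = 525 hPa = 52500 Pa, q̄ = 0.0093 kg/kg → 0.0093 × 52500 / 9.8 = 49.82 mm
Layer 490–200 hPa: Δp = 290 hPa = 29000 Pa, q̄ = 0.0022 kg/kg → 0.0022 × 29000 / 9.8 = 6.51 mm
PW = 49.82 + 6.51 = 56.33 ≈ 56.3 mm.
Rainfall = ε × PW = 0.43 × 56.3 = 24.2 mm.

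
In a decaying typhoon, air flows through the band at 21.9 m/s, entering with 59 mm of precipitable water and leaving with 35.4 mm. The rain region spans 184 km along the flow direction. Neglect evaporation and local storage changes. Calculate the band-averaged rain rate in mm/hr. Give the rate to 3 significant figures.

Column moisture flux per unit crosswind length is F = V × PW.
Inflow: F_in = 21.9 × 59 = 1292.1 mm·m/s
Outflow: F_out = 21.9 × 35.4 = 775.26 mm·m/s
Steady-state rate R = (F_in − F_out)/L = (1292.1 − 775.26) / 184000 m = 2.809e-03 mm/s.
R = 2.809e-03 × 3600 = 10.1 mm/hr.

R ≈ 10.1 mm/hr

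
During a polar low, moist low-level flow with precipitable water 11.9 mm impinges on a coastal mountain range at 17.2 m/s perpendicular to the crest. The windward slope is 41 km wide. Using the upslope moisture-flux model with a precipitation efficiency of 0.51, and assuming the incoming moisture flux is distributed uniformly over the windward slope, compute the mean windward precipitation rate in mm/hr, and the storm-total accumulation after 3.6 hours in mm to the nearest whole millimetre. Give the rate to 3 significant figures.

R ≈ 9.17 mm/hr; total ≈ 33 mm

Incoming column moisture flux per unit ridge length: F = V × PW = 17.2 × 11.9 = 204.68 mm·m/s.
Spread over the 41 km slope with efficiency ε = 0.51: R = ε·F/W = 0.51 × 204.68 / 41000 m = 2.546e-03 mm/s.
R = 2.546e-03 × 3600 = 9.17 mm/hr.
Over 3.6 h: total = 9.17 × 3.6 = 33.012 ≈ 33 mm.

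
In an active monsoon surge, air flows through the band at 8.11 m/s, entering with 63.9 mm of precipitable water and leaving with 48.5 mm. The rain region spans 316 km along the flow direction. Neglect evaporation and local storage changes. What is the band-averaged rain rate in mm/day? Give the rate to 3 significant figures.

Column moisture flux per unit crosswind length is F = V × PW.
Inflow: F_in = 8.11 × 63.9 = 518.229 mm·m/s
Outflow: F_out = 8.11 × 48.5 = 393.335 mm·m/s
Steady-state rate R = (F_in − F_out)/L = (518.229 − 393.335) / 316000 m = 3.952e-04 mm/s.
R = 3.952e-04 × 3600 × 24 = 34.1 mm/day.

R ≈ 34.1 mm/day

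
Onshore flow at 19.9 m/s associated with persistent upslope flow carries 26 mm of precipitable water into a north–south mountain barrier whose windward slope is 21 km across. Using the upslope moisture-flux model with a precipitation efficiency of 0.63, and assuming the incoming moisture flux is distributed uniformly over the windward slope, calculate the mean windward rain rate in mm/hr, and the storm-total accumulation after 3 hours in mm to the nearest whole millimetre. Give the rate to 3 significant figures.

R ≈ 55.9 mm/hr; total ≈ 168 mm

Incoming column moisture flux per unit ridge length: F = V × PW = 19.9 × 26 = 517.4 mm·m/s.
Spread over the 21 km slope with efficiency ε = 0.63: R = ε·F/W = 0.63 × 517.4 / 21000 m = 1.552e-02 mm/s.
R = 1.552e-02 × 3600 = 55.9 mm/hr.
Over 3 h: total = 55.9 × 3 = 167.7 ≈ 168 mm.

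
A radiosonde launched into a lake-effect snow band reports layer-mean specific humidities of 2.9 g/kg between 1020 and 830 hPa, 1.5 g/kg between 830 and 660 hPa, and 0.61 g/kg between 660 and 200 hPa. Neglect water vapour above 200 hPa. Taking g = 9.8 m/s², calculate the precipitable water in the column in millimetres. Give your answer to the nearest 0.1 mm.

PW ≈ 11.1 mm

Precipitable water is the column-integrated vapour mass per unit area: PW = (1/g) Σ q̄ Δp, with q in kg/kg and Δp in Pa (1 kg/m² of water = 1 mm).
Layer 1020–830 hPa: Δp = 190 hPa = 19000 Pa, q̄ = 0.0029 kg/kg → 0.0029 × 19000 / 9.8 = 5.62 mm
Layer 830–660 hPa: Δp = 170 hPa = 17000 Pa, q̄ = 0.0015 kg/kg → 0.0015 × 17000 / 9.8 = 2.60 mm
Layer 660–200 hPa: Δp = 460 hPa = 46000 Pa, q̄ = 0.00061 kg/kg → 0.00061 × 46000 / 9.8 = 2.86 mm
PW = 5.62 + 2.60 + 2.86 = 11.08 ≈ 11.1 mm.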